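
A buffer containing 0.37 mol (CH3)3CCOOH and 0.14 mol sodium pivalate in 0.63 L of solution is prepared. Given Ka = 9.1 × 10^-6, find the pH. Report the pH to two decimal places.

pKa = −log(9.1 × 10^-6) = 5.041
Henderson–Hasselbalch: pH = pKa + log([(CH3)3CCOO-]/[(CH3)3CCOOH]) = 5.041 + log(0.14/0.37)
pH = 5.041 + (-0.422) = 4.62

pH = 4.62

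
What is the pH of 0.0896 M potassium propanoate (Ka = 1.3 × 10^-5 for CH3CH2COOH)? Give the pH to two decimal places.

CH3CH2COO- is the conjugate base of the weak acid CH3CH2COOH.
Kb = Kw/Ka = 1.0×10^-14 / 1.3 × 10^-5 = 7.69 × 10^-10
Kb = [OH-]²/(0.0896 − [OH-]) = 7.69 × 10^-10
Neglecting [OH-] in the denominator: [OH-] = √(7.69 × 10^-10 × 0.0896) = 8.30 × 10^-6 M
pOH = 5.08, so pH = 14.00 − pOH = 8.92

pH = 8.92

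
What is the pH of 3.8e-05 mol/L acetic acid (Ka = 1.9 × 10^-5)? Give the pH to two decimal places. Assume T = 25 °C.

pH = 4.72

CH3COOH ⇌ CH3COO- + H+
Ka = x²/(3.8e-05 − x) = 1.9 × 10^-5
x is not negligible relative to C₀; solve x² + 1.9e-05·x − 7.22e-10 = 0.
x = (−Ka + √(Ka² + 4·Ka·C₀))/2 = 1.90 × 10^-5 M
pH = −log(1.90 × 10^-5) = 4.72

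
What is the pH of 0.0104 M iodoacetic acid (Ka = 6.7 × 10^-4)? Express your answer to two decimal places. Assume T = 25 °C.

pH = 2.63

ICH2COOH ⇌ ICH2COO- + H+
From the ICE table, Ka = [H+]²/(0.0104 − [H+]) = 6.7 × 10^-4.
The 5% rule fails; solving [H+]² + Ka·[H+] − Ka·C₀ = 0 exactly:
[H+] = (−Ka + √(Ka² + 4·Ka·C₀))/2 = 2.33 × 10^-3 M
pH = −log(2.33 × 10^-3) = 2.63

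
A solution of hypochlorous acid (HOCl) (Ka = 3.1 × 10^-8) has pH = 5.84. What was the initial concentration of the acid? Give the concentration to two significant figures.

[H+] = 10^(-5.84) = 1.45 × 10^-6 M = x
Ka = x²/(C₀ − x) ⇒ C₀ = x + x²/Ka
C₀ = 1.45 × 10^-6 + (1.45 × 10^-6)²/(3.1 × 10^-8) = 6.93 × 10^-5 M

C₀ = 6.9 × 10^-5 M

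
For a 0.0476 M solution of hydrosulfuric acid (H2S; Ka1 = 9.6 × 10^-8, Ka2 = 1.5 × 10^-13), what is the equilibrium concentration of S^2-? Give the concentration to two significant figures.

1.5 × 10^-13 M

First ionization gives [H+] ≈ [HS-] = 6.76 × 10^-5 M.
Second step: Ka2 = [H+][S^2-]/[HS-] ≈ [S^2-] (since [H+] ≈ [HS-]).
So [S^2-] ≈ Ka2.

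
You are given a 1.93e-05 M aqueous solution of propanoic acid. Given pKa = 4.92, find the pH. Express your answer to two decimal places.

CH3CH2COOH ⇌ CH3CH2COO- + H+
Ka = 10^(−4.92) = 1.20 × 10^-5
Ka = x²/(1.93e-05 − x) = 1.20 × 10^-5
Here C₀/Ka ≈ 1.61, so the small-x approximation fails. Use the quadratic:
x = [−1.2e-05 + √(1.2e-05² + 9.26e-10)]/2 = 1.04 × 10^-5 M
pH = −log[H+] = −log(1.04 × 10^-5) = 4.98

pH = 4.98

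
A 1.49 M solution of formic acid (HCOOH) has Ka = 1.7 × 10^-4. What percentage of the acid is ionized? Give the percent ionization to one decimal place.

1.1%

HCOOH ⇌ HCOO- + H+; let x = [H+] at equilibrium.
x ≈ √(Ka·C₀) = √(1.7 × 10^-4 × 1.49) = 1.59 × 10^-2 M
Fraction ionized = 1.59 × 10^-2 / 1.49 = 0.0107 → 1.1%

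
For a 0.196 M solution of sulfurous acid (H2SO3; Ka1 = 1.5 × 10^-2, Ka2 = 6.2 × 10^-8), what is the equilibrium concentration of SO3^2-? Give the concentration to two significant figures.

6.2 × 10^-8 M

First ionization gives [H+] ≈ [HSO3-] = 4.72 × 10^-2 M.
Second step: Ka2 = [H+][SO3^2-]/[HSO3-] ≈ [SO3^2-] (since [H+] ≈ [HSO3-]).
So [SO3^2-] ≈ Ka2.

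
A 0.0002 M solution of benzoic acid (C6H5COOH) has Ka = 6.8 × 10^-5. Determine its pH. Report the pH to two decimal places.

pH = 4.06

C6H5COOH ⇌ C6H5COO- + H+
From the ICE table, Ka = x²/(0.0002 − x) = 6.8 × 10^-5.
x is not negligible relative to C₀; solve x² + 6.8e-05·x − 1.36e-08 = 0.
x = (−Ka + √(Ka² + 4·Ka·C₀))/2 = 8.75 × 10^-5 M
pH = −log[H+] = −log(8.75 × 10^-5) = 4.06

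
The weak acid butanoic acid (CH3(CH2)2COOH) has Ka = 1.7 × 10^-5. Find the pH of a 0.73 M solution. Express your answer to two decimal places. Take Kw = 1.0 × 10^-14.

CH3(CH2)2COOH ⇌ CH3(CH2)2COO- + H+
From the ICE table, Ka = [H+]²/(0.73 − [H+]) = 1.7 × 10^-5.
Neglecting [H+] in the denominator: [H+] = √(1.7 × 10^-5 × 0.73) = 3.52 × 10^-3 M
pH = −log[H+] = −log(3.52 × 10^-3) = 2.45

pH = 2.45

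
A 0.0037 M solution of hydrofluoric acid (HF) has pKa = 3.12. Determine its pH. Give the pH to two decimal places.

HF ⇌ F- + H+
Ka = 10^(−3.12) = 7.59 × 10^-4
From the ICE table, Ka = [H+]²/(0.0037 − [H+]) = 7.59 × 10^-4.
[H+] is not negligible relative to C₀; solve [H+]² + 0.000759·[H+] − 2.81e-06 = 0.
[H+] = (−Ka + √(Ka² + 4·Ka·C₀))/2 = 1.34 × 10^-3 M
pH = −log(1.34 × 10^-3) = 2.87

pH = 2.87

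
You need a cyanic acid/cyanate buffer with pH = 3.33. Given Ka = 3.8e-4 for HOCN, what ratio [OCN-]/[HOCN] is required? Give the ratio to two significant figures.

pKa = -log(3.8 × 10^-4) = 3.420
pH = pKa + log(r) ⇒ log(r) = 3.33 − 3.420 = -0.090
r = [OCN-]/[HOCN] = 10^(-0.090) = 0.813

ratio = 0.81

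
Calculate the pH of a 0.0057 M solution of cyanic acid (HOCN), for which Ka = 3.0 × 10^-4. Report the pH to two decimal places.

pH = 2.93

HOCN ⇌ OCN- + H+
From the ICE table, Ka = x²/(0.0057 − x) = 3.0 × 10^-4.
Here C₀/Ka ≈ 19, so the small-x approximation fails. Use the quadratic:
x = [−0.0003 + √(0.0003² + 6.84e-06)]/2 = 1.17 × 10^-3 M
pH = −log(1.17 × 10^-3) = 2.93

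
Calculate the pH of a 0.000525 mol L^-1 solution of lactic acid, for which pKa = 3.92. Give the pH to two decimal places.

CH3CH(OH)COOH ⇌ CH3CH(OH)COO- + H+
Ka = 10^(−3.92) = 1.20 × 10^-4
Let x = [H+] at equilibrium. Ka = x²/(0.000525 − x).
x is not negligible relative to C₀; solve x² + 0.00012·x − 6.3e-08 = 0.
x = (−Ka + √(Ka² + 4·Ka·C₀))/2 = 1.98 × 10^-4 M
pH = −log(1.98 × 10^-4) = 3.70

pH = 3.70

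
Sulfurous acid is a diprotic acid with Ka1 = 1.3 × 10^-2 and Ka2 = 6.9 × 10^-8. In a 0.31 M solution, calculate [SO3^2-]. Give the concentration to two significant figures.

First ionization gives [H+] ≈ [HSO3-] = 5.73 × 10^-2 M.
Second step: Ka2 = [H+][SO3^2-]/[HSO3-] ≈ [SO3^2-] (since [H+] ≈ [HSO3-]).
So [SO3^2-] ≈ Ka2.

6.9 × 10^-8 M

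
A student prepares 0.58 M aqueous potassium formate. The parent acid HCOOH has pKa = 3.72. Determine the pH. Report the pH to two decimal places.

HCOO- is the conjugate base of the weak acid HCOOH.
Ka = 10^(−3.72) = 1.91 × 10^-4
Kb = Kw/Ka = 1.0×10^-14 / 1.91 × 10^-4 = 5.24 × 10^-11
Kb = x²/(0.58 − x) = 5.24 × 10^-11
Assume x ≪ 0.58: x ≈ √(5.24 × 10^-11 × 0.58) = 5.51 × 10^-6 M
pOH = −log(5.51 × 10^-6) = 5.26; pH = 14.00 − 5.26 = 8.74

pH = 8.74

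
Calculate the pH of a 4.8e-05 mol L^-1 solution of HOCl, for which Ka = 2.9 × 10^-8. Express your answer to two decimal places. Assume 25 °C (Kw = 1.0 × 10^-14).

HOCl ⇌ OCl- + H+
Ka = [H+]²/(4.8e-05 − [H+]) = 2.9 × 10^-8
Since Ka ≪ C₀, [H+] ≈ √(Ka·C₀) = 1.18 × 10^-6 M.
([H+]/C₀ = 2.5% < 5%, so the approximation holds.)
pH = −log[H+] = −log(1.18 × 10^-6) = 5.93

pH = 5.93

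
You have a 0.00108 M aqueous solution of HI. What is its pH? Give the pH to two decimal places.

HI is a strong acid and dissociates completely, so [H+] = 0.00108 M.
pH = -log(0.00108) = 2.97

pH = 2.97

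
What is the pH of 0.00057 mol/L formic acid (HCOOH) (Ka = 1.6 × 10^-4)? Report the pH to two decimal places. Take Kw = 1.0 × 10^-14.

pH = 3.63

HCOOH ⇌ HCOO- + H+
Ka = [H+]²/(0.00057 − [H+]) = 1.6 × 10^-4
The 5% rule fails; solving [H+]² + Ka·[H+] − Ka·C₀ = 0 exactly:
[H+] = [−0.00016 + √(0.00016² + 3.65e-07)]/2 = 2.32 × 10^-4 M
pH = −log(2.32 × 10^-4) = 3.63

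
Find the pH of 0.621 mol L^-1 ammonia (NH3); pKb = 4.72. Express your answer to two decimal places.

NH3 + H2O ⇌ NH4+ + OH-
Kb = 10^(−4.72) = 1.91 × 10^-5
From the ICE table, Kb = [OH-]²/(0.621 − [OH-]) = 1.91 × 10^-5.
Assume [OH-] ≪ 0.621: [OH-] ≈ √(1.91 × 10^-5 × 0.621) = 3.44 × 10^-3 M
Check: 0.55% ionized — well under 5%, approximation valid.
pOH = −log(3.44 × 10^-3) = 2.46; pH = 14.00 − 2.46 = 11.54

pH = 11.54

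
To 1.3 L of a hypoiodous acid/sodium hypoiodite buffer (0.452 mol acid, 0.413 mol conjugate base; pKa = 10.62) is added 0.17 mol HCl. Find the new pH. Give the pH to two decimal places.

pH = 10.21

Added H+ converts OI- to HOI: HOI → 0.622 mol, OI- → 0.243 mol.
pH = pKa + log(n_OI-/n_HOI) = 10.62 + log(0.243/0.622) = 10.62 + (-0.408)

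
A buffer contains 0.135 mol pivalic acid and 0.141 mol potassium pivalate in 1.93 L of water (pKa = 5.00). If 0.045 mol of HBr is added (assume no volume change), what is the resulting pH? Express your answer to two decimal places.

After neutralization: n((CH3)3CCOOH) = 0.18 mol, n((CH3)3CCOO-) = 0.096 mol.
pH = pKa + log(n_(CH3)3CCOO-/n_(CH3)3CCOOH) = 5.00 + log(0.096/0.18) = 5.00 + (-0.273)

pH = 4.73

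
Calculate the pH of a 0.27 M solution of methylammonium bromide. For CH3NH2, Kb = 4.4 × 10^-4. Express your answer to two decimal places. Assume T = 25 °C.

CH3NH3+ is the conjugate acid of the weak base CH3NH2.
Ka = Kw/Kb = 1.0×10^-14 / 4.4 × 10^-4 = 2.27 × 10^-11
Let x = [H+] at equilibrium. Ka = x²/(0.27 − x).
Since Ka ≪ C₀, x ≈ √(Ka·C₀) = 2.48 × 10^-6 M.
(x/C₀ = 0.00092% < 5%, so the approximation holds.)
pH = −log(2.48 × 10^-6) = 5.61

pH = 5.61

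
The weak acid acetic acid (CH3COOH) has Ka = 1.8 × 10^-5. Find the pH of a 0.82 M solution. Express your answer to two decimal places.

pH = 2.42

CH3COOH ⇌ CH3COO- + H+
Ka = [H+]²/(0.82 − [H+]) = 1.8 × 10^-5
Assume [H+] ≪ 0.82: [H+] ≈ √(1.8 × 10^-5 × 0.82) = 3.84 × 10^-3 M
Check: 0.47% ionized — well under 5%, approximation valid.
pH = −log(3.84 × 10^-3) = 2.42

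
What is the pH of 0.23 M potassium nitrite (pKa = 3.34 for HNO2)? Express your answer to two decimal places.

pH = 8.35

NO2- is the conjugate base of the weak acid HNO2.
Ka = 10^(−3.34) = 4.57 × 10^-4
Kb = Kw/Ka = 1.0×10^-14 / 4.57 × 10^-4 = 2.19 × 10^-11
Kb = x²/(0.23 − x) = 2.19 × 10^-11
Neglecting x in the denominator: x = √(2.19 × 10^-11 × 0.23) = 2.24 × 10^-6 M
pOH = 5.65, so pH = 14.00 − pOH = 8.35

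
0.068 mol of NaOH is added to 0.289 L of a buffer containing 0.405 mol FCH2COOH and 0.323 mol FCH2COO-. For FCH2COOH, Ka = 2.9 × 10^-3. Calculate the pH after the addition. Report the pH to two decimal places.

OH- converts FCH2COOH to FCH2COO-: FCH2COOH → 0.337 mol, FCH2COO- → 0.391 mol.
pKa = −log(2.9 × 10^-3) = 2.538
Henderson–Hasselbalch with mole ratio 0.391/0.337: pH = 2.538 + (+0.065)

pH = 2.60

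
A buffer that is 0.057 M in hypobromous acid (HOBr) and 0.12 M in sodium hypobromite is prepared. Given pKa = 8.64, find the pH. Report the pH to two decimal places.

pH = 8.96

Using pH = pKa + log([base]/[acid]) with [base]/[acid] = 0.12/0.057:
pH = 8.64 + (+0.323) = 8.96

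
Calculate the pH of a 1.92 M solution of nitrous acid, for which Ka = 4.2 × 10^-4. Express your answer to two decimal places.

pH = 1.55

HNO2 ⇌ NO2- + H+
From the ICE table, Ka = [H+]²/(1.92 − [H+]) = 4.2 × 10^-4.
Since Ka ≪ C₀, [H+] ≈ √(Ka·C₀) = 2.84 × 10^-2 M.
Check: 1.5% ionized — well under 5%, approximation valid.
pH = −log(2.84 × 10^-2) = 1.55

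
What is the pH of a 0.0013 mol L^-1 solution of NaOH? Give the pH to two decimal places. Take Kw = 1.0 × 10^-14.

pH = 11.11

NaOH is a strong base; [OH-] = 0.0013 M.
pOH = -log(0.0013) = 2.89
pH = 14.00 - 2.89 = 11.11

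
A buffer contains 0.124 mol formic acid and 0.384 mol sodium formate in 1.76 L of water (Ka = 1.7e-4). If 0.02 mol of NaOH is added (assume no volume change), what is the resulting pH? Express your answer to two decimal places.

OH- converts HCOOH to HCOO-: HCOOH → 0.104 mol, HCOO- → 0.404 mol.
pKa = −log(1.7 × 10^-4) = 3.770
pH = pKa + log([A⁻]/[HA]) = 3.770 + log(0.404/0.104) = 3.770 +0.589

pH = 4.36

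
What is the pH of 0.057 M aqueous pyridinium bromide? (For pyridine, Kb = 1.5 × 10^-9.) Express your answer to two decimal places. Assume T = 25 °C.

C5H5NH+ is the conjugate acid of the weak base C5H5N.
Ka = Kw/Kb = 1.0×10^-14 / 1.5 × 10^-9 = 6.67 × 10^-6
Ka = [H+]²/(0.057 − [H+]) = 6.67 × 10^-6
Since Ka ≪ C₀, [H+] ≈ √(Ka·C₀) = 6.17 × 10^-4 M.
pH = −log[H+] = −log(6.17 × 10^-4) = 3.21

pH = 3.21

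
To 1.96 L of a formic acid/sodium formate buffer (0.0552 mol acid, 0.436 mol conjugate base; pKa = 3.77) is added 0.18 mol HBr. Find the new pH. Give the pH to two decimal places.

After neutralization: n(HCOOH) = 0.235 mol, n(HCOO-) = 0.256 mol.
pH = pKa + log([A⁻]/[HA]) = 3.77 + log(0.256/0.235) = 3.77 +0.037

pH = 3.81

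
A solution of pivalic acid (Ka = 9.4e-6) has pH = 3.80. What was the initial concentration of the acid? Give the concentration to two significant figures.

[H+] = 10^(-3.80) = 1.58 × 10^-4 M = x
Ka = x²/(C₀ − x) ⇒ C₀ = x + x²/Ka
C₀ = 1.58 × 10^-4 + (1.58 × 10^-4)²/(9.4 × 10^-6) = 2.81 × 10^-3 M

C₀ = 2.8 × 10^-3 M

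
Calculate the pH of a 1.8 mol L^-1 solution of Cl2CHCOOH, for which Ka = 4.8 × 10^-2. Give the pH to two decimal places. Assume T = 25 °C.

pH = 0.57

Cl2CHCOOH ⇌ Cl2CHCOO- + H+
Let x = [H+] at equilibrium. Ka = x²/(1.8 − x).
Here C₀/Ka ≈ 37.5, so the small-x approximation fails. Use the quadratic:
x = [−0.048 + √(0.048² + 0.346)]/2 = 2.71 × 10^-1 M
pH = −log(2.71 × 10^-1) = 0.57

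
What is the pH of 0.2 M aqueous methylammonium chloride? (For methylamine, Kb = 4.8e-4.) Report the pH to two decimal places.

CH3NH3+ is the conjugate acid of the weak base CH3NH2.
Ka = Kw/Kb = 1.0×10^-14 / 4.8 × 10^-4 = 2.08 × 10^-11
Let x = [H+] at equilibrium. Ka = x²/(0.2 − x).
Since Ka ≪ C₀, x ≈ √(Ka·C₀) = 2.04 × 10^-6 M.
Check: 0.001% ionized — well under 5%, approximation valid.
pH = −log(2.04 × 10^-6) = 5.69

pH = 5.69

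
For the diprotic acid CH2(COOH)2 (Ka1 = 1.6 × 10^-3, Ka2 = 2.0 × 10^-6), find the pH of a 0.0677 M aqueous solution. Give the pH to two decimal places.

pH = 2.02

Ka1 ≫ Ka2, so treat the first dissociation as the only significant source of H+.
Ka1 = x²/(0.0677 − x) = 1.6 × 10^-3
Solving the quadratic: x = (−Ka1 + √(Ka1² + 4·Ka1·C₀))/2 = 9.64 × 10^-3 M
pH = −log(9.64 × 10^-3) = 2.02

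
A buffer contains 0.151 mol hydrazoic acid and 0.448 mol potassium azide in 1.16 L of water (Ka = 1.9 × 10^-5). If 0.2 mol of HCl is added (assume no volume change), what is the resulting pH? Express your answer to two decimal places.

After neutralization: n(HN3) = 0.351 mol, n(N3-) = 0.248 mol.
pKa = −log(1.9 × 10^-5) = 4.721
pH = pKa + log([A⁻]/[HA]) = 4.721 + log(0.248/0.351) = 4.721 -0.151

pH = 4.57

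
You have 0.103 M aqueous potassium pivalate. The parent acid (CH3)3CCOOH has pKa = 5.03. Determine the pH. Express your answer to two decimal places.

pH = 9.02

(CH3)3CCOO- is the conjugate base of the weak acid (CH3)3CCOOH.
Ka = 10^(−5.03) = 9.33 × 10^-6
Kb = Kw/Ka = 1.0×10^-14 / 9.33 × 10^-6 = 1.07 × 10^-9
From the ICE table, Kb = [OH-]²/(0.103 − [OH-]) = 1.07 × 10^-9.
Neglecting [OH-] in the denominator: [OH-] = √(1.07 × 10^-9 × 0.103) = 1.05 × 10^-5 M
([OH-]/C₀ = 0.01% < 5%, so the approximation holds.)
pOH = 4.98, so pH = 14.00 − pOH = 9.02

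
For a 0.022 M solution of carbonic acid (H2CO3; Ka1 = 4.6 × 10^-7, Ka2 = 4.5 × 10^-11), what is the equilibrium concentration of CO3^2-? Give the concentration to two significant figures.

First ionization gives [H+] ≈ [HCO3-] = 1.01 × 10^-4 M.
Second step: Ka2 = [H+][CO3^2-]/[HCO3-] ≈ [CO3^2-] (since [H+] ≈ [HCO3-]).
So [CO3^2-] ≈ Ka2.

4.5 × 10^-11 M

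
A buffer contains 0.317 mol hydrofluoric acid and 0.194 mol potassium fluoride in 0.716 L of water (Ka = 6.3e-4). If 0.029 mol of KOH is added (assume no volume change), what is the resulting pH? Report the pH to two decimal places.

OH- converts HF to F-: HF → 0.288 mol, F- → 0.223 mol.
pKa = −log(6.3 × 10^-4) = 3.201
pH = pKa + log([A⁻]/[HA]) = 3.201 + log(0.223/0.288) = 3.201 -0.111

pH = 3.09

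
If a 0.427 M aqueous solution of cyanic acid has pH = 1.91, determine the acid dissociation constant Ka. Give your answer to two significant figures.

Ka = 3.6 × 10^-4

[H+] = 10^(-1.91) = 1.23 × 10^-2 M
At equilibrium [HA] = 0.427 − 1.23 × 10^-2 = 4.15 × 10^-1 M
Ka = [H+][A-]/[HA] = (1.23 × 10^-2)² / 4.15 × 10^-1 = 3.6 × 10^-4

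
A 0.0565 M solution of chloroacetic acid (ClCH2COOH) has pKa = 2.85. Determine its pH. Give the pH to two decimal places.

pH = 2.08

ClCH2COOH ⇌ ClCH2COO- + H+
Ka = 10^(−2.85) = 1.41 × 10^-3
Ka = [H+]²/(0.0565 − [H+]) = 1.41 × 10^-3
[H+] is not negligible relative to C₀; solve [H+]² + 0.00141·[H+] − 7.97e-05 = 0.
[H+] = (−Ka + √(Ka² + 4·Ka·C₀))/2 = 8.25 × 10^-3 M
pH = −log[H+] = −log(8.25 × 10^-3) = 2.08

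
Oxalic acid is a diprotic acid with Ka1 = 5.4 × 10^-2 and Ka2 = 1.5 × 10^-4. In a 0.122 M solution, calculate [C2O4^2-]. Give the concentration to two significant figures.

First ionization gives [H+] ≈ [HC2O4-] = 5.85 × 10^-2 M.
Second step: Ka2 = [H+][C2O4^2-]/[HC2O4-] ≈ [C2O4^2-] (since [H+] ≈ [HC2O4-]).
So [C2O4^2-] ≈ Ka2.

1.5 × 10^-4 M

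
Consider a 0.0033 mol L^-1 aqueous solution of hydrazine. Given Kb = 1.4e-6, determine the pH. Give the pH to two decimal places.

N2H4 + H2O ⇌ N2H5+ + OH-
Kb = [OH-]²/(0.0033 − [OH-]) = 1.4 × 10^-6
Assume [OH-] ≪ 0.0033: [OH-] ≈ √(1.4 × 10^-6 × 0.0033) = 6.80 × 10^-5 M
Check: 2.1% ionized — well under 5%, approximation valid.
pOH = 4.17, so pH = 14.00 − pOH = 9.83

pH = 9.83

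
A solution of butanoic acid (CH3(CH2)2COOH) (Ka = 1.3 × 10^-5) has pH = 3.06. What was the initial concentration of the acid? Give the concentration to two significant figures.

C₀ = 5.9 × 10^-2 M

[H+] = 10^(-3.06) = 8.71 × 10^-4 M = x
Ka = x²/(C₀ − x) ⇒ C₀ = x + x²/Ka
C₀ = 8.71 × 10^-4 + (8.71 × 10^-4)²/(1.3 × 10^-5) = 5.92 × 10^-2 M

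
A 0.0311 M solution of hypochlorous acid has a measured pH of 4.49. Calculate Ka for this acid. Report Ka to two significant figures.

[H+] = 10^(-4.49) = 3.24 × 10^-5 M
At equilibrium [HA] = 0.0311 − 3.24 × 10^-5 = 3.11 × 10^-2 M
Ka = [H+][A-]/[HA] = (3.24 × 10^-5)² / 3.11 × 10^-2 = 3.4 × 10^-8

Ka = 3.4 × 10^-8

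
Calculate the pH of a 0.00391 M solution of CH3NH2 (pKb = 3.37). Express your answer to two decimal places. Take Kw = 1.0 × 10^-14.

pH = 11.04

CH3NH2 + H2O ⇌ CH3NH3+ + OH-
Kb = 10^(−3.37) = 4.27 × 10^-4
Let x = [OH-] at equilibrium. Kb = x²/(0.00391 − x).
Here C₀/Kb ≈ 9.16, so the small-x approximation fails. Use the quadratic:
x = [−0.000427 + √(0.000427² + 6.68e-06)]/2 = 1.10 × 10^-3 M
pOH = −log(1.10 × 10^-3) = 2.96; pH = 14.00 − 2.96 = 11.04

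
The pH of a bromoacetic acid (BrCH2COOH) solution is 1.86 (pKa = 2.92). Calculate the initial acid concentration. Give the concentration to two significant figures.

C₀ = 1.7 × 10^-1 M

[H+] = 10^(-1.86) = 1.38 × 10^-2 M = x
Ka = 10^(−2.92) = 1.20 × 10^-3
Ka = x²/(C₀ − x) ⇒ C₀ = x + x²/Ka
C₀ = 1.38 × 10^-2 + (1.38 × 10^-2)²/(1.20 × 10^-3) = 1.73 × 10^-1 M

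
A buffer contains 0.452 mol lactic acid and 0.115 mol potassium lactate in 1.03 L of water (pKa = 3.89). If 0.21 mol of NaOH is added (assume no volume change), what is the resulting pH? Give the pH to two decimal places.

OH- converts CH3CH(OH)COOH to CH3CH(OH)COO-: CH3CH(OH)COOH → 0.242 mol, CH3CH(OH)COO- → 0.325 mol.
pH = pKa + log([A⁻]/[HA]) = 3.89 + log(0.325/0.242) = 3.89 +0.128

pH = 4.02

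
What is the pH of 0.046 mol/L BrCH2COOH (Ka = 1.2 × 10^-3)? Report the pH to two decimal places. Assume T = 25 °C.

pH = 2.16

BrCH2COOH ⇌ BrCH2COO- + H+
From the ICE table, Ka = [H+]²/(0.046 − [H+]) = 1.2 × 10^-3.
Here C₀/Ka ≈ 38.3, so the small-[H+] approximation fails. Use the quadratic:
[H+] = [−0.0012 + √(0.0012² + 0.000221)]/2 = 6.85 × 10^-3 M
pH = −log(6.85 × 10^-3) = 2.16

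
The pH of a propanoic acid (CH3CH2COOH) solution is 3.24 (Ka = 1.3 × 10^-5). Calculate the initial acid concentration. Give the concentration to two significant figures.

C₀ = 2.6 × 10^-2 M

[H+] = 10^(-3.24) = 5.75 × 10^-4 M = x
Ka = x²/(C₀ − x) ⇒ C₀ = x + x²/Ka
C₀ = 5.75 × 10^-4 + (5.75 × 10^-4)²/(1.3 × 10^-5) = 2.60 × 10^-2 M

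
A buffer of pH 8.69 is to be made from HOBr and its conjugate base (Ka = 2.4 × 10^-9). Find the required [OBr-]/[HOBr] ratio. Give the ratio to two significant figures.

ratio = 1.2

pKa = -log(2.4 × 10^-9) = 8.620
pH = pKa + log(r) ⇒ log(r) = 8.69 − 8.620 = +0.070
r = [OBr-]/[HOBr] = 10^(+0.070) = 1.17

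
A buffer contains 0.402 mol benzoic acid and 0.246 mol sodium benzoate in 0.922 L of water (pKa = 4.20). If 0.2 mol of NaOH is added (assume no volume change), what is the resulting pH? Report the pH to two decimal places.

pH = 4.54

OH- converts C6H5COOH to C6H5COO-: C6H5COOH → 0.202 mol, C6H5COO- → 0.446 mol.
Henderson–Hasselbalch with mole ratio 0.446/0.202: pH = 4.20 + (+0.344)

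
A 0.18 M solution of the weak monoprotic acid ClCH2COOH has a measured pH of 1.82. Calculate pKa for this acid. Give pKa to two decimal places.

[H+] = 10^(-1.82) = 1.51 × 10^-2 M
At equilibrium [HA] = 0.18 − 1.51 × 10^-2 = 1.65 × 10^-1 M
Ka = [H+][A-]/[HA] = (1.51 × 10^-2)² / 1.65 × 10^-1 = 1.38 × 10^-3
pKa = -log(1.38 × 10^-3) = 2.86

pKa = 2.86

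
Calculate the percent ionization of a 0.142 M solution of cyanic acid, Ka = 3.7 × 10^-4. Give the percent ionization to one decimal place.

5.0%

HOCN ⇌ OCN- + H+; let x = [H+] at equilibrium.
Ka = x²/(C₀ − x); solving the quadratic gives x = 7.07 × 10^-3 M.
% ionization = x/C₀ × 100% = 7.07 × 10^-3/0.142 × 100% = 5.0%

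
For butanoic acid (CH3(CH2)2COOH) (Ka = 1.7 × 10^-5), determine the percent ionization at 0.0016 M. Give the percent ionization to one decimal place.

CH3(CH2)2COOH ⇌ CH3(CH2)2COO- + H+; let x = [H+] at equilibrium.
Solve x² + 1.7e-05x − 2.72e-08 = 0 → x = 1.57 × 10^-4 M
Fraction ionized = 1.57 × 10^-4 / 0.0016 = 0.0981 → 9.8%

9.8%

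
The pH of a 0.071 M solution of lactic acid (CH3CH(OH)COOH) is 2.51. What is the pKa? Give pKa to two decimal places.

pKa = 3.85

[H+] = 10^(-2.51) = 3.09 × 10^-3 M
At equilibrium [HA] = 0.071 − 3.09 × 10^-3 = 6.79 × 10^-2 M
Ka = [H+][A-]/[HA] = (3.09 × 10^-3)² / 6.79 × 10^-2 = 1.41 × 10^-4
pKa = -log(1.41 × 10^-4) = 3.85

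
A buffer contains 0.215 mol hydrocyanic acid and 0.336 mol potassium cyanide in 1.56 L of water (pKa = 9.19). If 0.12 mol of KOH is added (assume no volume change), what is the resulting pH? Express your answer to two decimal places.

pH = 9.87

OH- converts HCN to CN-: HCN → 0.095 mol, CN- → 0.456 mol.
pH = pKa + log(n_CN-/n_HCN) = 9.19 + log(0.456/0.095) = 9.19 + (+0.681)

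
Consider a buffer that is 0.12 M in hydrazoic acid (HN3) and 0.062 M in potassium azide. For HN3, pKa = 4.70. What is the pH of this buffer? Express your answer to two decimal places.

pH = 4.41

Henderson–Hasselbalch: pH = pKa + log([N3-]/[HN3]) = 4.70 + log(0.062/0.12)
pH = 4.70 + (-0.287) = 4.41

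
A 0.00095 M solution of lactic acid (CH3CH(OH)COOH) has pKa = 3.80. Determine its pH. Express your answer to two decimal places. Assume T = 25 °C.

pH = 3.50

CH3CH(OH)COOH ⇌ CH3CH(OH)COO- + H+
Ka = 10^(−3.80) = 1.58 × 10^-4
Let x = [H+] at equilibrium. Ka = x²/(0.00095 − x).
The 5% rule fails; solving x² + Ka·x − Ka·C₀ = 0 exactly:
x = (−Ka + √(Ka² + 4·Ka·C₀))/2 = 3.16 × 10^-4 M
pH = −log(3.16 × 10^-4) = 3.50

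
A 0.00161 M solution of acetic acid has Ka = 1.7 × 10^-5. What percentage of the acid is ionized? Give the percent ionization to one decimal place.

CH3COOH ⇌ CH3COO- + H+; let x = [H+] at equilibrium.
Ka = x²/(C₀ − x); solving the quadratic gives x = 1.57 × 10^-4 M.
% ionization = x/C₀ × 100% = 1.57 × 10^-4/0.00161 × 100% = 9.8%

9.8%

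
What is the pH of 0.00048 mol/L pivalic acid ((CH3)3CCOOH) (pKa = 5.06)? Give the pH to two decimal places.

pH = 4.22

(CH3)3CCOOH ⇌ (CH3)3CCOO- + H+
Ka = 10^(−5.06) = 8.71 × 10^-6
From the ICE table, Ka = x²/(0.00048 − x) = 8.71 × 10^-6.
The 5% rule fails; solving x² + Ka·x − Ka·C₀ = 0 exactly:
x = [−8.71e-06 + √(8.71e-06² + 1.67e-08)]/2 = 6.05 × 10^-5 M
pH = −log(6.05 × 10^-5) = 4.22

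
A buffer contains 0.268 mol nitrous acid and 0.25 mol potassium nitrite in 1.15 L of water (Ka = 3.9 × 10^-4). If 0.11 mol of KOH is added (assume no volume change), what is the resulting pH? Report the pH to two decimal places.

pH = 3.77

After neutralization: n(HNO2) = 0.158 mol, n(NO2-) = 0.36 mol.
pKa = −log(3.9 × 10^-4) = 3.409
pH = pKa + log([A⁻]/[HA]) = 3.409 + log(0.36/0.158) = 3.409 +0.358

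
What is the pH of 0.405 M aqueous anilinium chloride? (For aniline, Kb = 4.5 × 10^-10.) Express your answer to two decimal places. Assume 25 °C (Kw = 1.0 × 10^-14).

C6H5NH3+ is the conjugate acid of the weak base C6H5NH2.
Ka = Kw/Kb = 1.0×10^-14 / 4.5 × 10^-10 = 2.22 × 10^-5
Let x = [H+] at equilibrium. Ka = x²/(0.405 − x).
Since Ka ≪ C₀, x ≈ √(Ka·C₀) = 3.00 × 10^-3 M.
Check: 0.74% ionized — well under 5%, approximation valid.
pH = −log[H+] = −log(3.00 × 10^-3) = 2.52

pH = 2.52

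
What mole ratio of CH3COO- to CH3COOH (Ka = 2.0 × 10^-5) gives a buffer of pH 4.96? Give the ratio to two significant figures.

pKa = -log(2.0 × 10^-5) = 4.699
pH = pKa + log(r) ⇒ log(r) = 4.96 − 4.699 = +0.261
r = [CH3COO-]/[CH3COOH] = 10^(+0.261) = 1.82

ratio = 1.8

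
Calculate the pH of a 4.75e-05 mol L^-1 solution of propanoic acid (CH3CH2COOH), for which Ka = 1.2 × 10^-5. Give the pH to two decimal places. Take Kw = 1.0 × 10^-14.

pH = 4.73

CH3CH2COOH ⇌ CH3CH2COO- + H+
From the ICE table, Ka = [H+]²/(4.75e-05 − [H+]) = 1.2 × 10^-5.
[H+] is not negligible relative to C₀; solve [H+]² + 1.2e-05·[H+] − 5.7e-10 = 0.
[H+] = [−1.2e-05 + √(1.2e-05² + 2.28e-09)]/2 = 1.86 × 10^-5 M
pH = −log[H+] = −log(1.86 × 10^-5) = 4.73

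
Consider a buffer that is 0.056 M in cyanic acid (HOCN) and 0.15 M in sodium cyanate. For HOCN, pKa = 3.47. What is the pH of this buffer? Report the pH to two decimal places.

pH = pKa + log([A⁻]/[HA]) = 3.47 + log(0.15/0.056)
pH = 3.47 + (+0.428) = 3.90

pH = 3.90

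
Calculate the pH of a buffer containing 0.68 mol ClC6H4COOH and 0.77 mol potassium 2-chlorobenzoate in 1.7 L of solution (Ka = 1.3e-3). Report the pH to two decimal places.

pH = 2.94

pKa = −log(1.3 × 10^-3) = 2.886
Henderson–Hasselbalch: pH = pKa + log([ClC6H4COO-]/[ClC6H4COOH]) = 2.886 + log(0.77/0.68)
pH = 2.886 + (+0.054) = 2.94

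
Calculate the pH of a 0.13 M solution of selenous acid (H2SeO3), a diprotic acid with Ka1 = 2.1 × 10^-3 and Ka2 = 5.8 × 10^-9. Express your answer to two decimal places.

Ka1 ≫ Ka2, so treat the first dissociation as the only significant source of H+.
Ka1 = x²/(0.13 − x) = 2.1 × 10^-3
Solving the quadratic: x = (−Ka1 + √(Ka1² + 4·Ka1·C₀))/2 = 1.55 × 10^-2 M
pH = −log(1.55 × 10^-2) = 1.81

pH = 1.81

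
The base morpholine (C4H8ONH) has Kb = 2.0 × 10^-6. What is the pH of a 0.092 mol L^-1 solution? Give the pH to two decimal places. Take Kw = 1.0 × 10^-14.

C4H8ONH + H2O ⇌ C4H8ONH2+ + OH-
Kb = x²/(0.092 − x) = 2.0 × 10^-6
Since Kb ≪ C₀, x ≈ √(Kb·C₀) = 4.29 × 10^-4 M.
(x/C₀ = 0.47% < 5%, so the approximation holds.)
pOH = 3.37, so pH = 14.00 − pOH = 10.63

pH = 10.63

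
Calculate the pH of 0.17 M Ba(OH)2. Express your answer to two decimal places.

pH = 13.53

Ba(OH)2 is a strong base (each formula unit releases 2 OH-); [OH-] = 0.34 M.
pOH = -log(0.34) = 0.47
pH = 14.00 - 0.47 = 13.53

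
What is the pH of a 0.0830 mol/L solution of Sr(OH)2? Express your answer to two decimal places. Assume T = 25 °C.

Sr(OH)2 is a strong base (each formula unit releases 2 OH-); [OH-] = 0.166 M.
pOH = -log(0.166) = 0.78
pH = 14.00 - 0.78 = 13.22

pH = 13.22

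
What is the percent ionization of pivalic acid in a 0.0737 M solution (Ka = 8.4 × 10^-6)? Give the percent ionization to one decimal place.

1.1%

(CH3)3CCOOH ⇌ (CH3)3CCOO- + H+; let x = [H+] at equilibrium.
x ≈ √(Ka·C₀) = √(8.4 × 10^-6 × 0.0737) = 7.87 × 10^-4 M
% ionization = x/C₀ × 100% = 7.87 × 10^-4/0.0737 × 100% = 1.1%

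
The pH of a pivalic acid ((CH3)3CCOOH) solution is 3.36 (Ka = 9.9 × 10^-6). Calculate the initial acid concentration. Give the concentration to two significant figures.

C₀ = 2.0 × 10^-2 M

[H+] = 10^(-3.36) = 4.37 × 10^-4 M = x
Ka = x²/(C₀ − x) ⇒ C₀ = x + x²/Ka
C₀ = 4.37 × 10^-4 + (4.37 × 10^-4)²/(9.9 × 10^-6) = 1.97 × 10^-2 M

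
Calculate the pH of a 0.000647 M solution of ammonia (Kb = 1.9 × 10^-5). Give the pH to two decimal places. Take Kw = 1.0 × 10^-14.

NH3 + H2O ⇌ NH4+ + OH-
Kb = [OH-]²/(0.000647 − [OH-]) = 1.9 × 10^-5
Here C₀/Kb ≈ 34.1, so the small-[OH-] approximation fails. Use the quadratic:
[OH-] = (−Kb + √(Kb² + 4·Kb·C₀))/2 = 1.02 × 10^-4 M
pOH = 3.99, so pH = 14.00 − pOH = 10.01

pH = 10.01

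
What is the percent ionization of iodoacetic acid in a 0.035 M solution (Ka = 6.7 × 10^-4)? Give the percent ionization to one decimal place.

12.9%

ICH2COOH ⇌ ICH2COO- + H+; let x = [H+] at equilibrium.
Solve x² + 0.00067x − 2.35e-05 = 0 → x = 4.52 × 10^-3 M
% ionization = x/C₀ × 100% = 4.52 × 10^-3/0.035 × 100% = 12.9%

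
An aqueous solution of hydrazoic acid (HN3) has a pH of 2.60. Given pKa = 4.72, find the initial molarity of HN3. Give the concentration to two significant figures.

C₀ = 3.3 × 10^-1 M

[H+] = 10^(-2.60) = 2.51 × 10^-3 M = x
Ka = 10^(−4.72) = 1.91 × 10^-5
Ka = x²/(C₀ − x) ⇒ C₀ = x + x²/Ka
C₀ = 2.51 × 10^-3 + (2.51 × 10^-3)²/(1.91 × 10^-5) = 3.32 × 10^-1 M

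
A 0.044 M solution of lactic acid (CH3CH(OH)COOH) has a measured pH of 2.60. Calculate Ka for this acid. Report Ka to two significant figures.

Ka = 1.5 × 10^-4

[H+] = 10^(-2.60) = 2.51 × 10^-3 M
At equilibrium [HA] = 0.044 − 2.51 × 10^-3 = 4.15 × 10^-2 M
Ka = [H+][A-]/[HA] = (2.51 × 10^-3)² / 4.15 × 10^-2 = 1.5 × 10^-4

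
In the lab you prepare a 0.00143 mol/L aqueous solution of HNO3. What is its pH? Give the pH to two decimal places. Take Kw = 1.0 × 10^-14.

HNO3 is a strong acid and dissociates completely, so [H+] = 0.00143 M.
pH = -log(0.00143) = 2.84

pH = 2.84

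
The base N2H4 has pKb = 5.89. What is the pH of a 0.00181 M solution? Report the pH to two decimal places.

pH = 9.68

N2H4 + H2O ⇌ N2H5+ + OH-
Kb = 10^(−5.89) = 1.29 × 10^-6
Kb = x²/(0.00181 − x) = 1.29 × 10^-6
Since Kb ≪ C₀, x ≈ √(Kb·C₀) = 4.83 × 10^-5 M.
Check: 2.7% ionized — well under 5%, approximation valid.
pOH = −log(4.83 × 10^-5) = 4.32; pH = 14.00 − 4.32 = 9.68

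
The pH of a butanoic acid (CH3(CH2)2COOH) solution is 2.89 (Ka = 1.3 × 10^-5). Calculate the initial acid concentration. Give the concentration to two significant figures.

[H+] = 10^(-2.89) = 1.29 × 10^-3 M = x
Ka = x²/(C₀ − x) ⇒ C₀ = x + x²/Ka
C₀ = 1.29 × 10^-3 + (1.29 × 10^-3)²/(1.3 × 10^-5) = 1.29 × 10^-1 M

C₀ = 1.3 × 10^-1 M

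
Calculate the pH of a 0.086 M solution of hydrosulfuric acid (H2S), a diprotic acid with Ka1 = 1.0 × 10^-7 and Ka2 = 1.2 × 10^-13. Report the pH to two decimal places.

Ka1 ≫ Ka2, so treat the first dissociation as the only significant source of H+.
Ka1 = x²/(0.086 − x) = 1.0 × 10^-7
x ≈ √(1.0 × 10^-7 × 0.086) = 9.27 × 10^-5 M
pH = −log(9.27 × 10^-5) = 4.03

pH = 4.03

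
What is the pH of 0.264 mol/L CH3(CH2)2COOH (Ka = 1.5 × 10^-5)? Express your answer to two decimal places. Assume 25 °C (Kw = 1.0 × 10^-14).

pH = 2.70

CH3(CH2)2COOH ⇌ CH3(CH2)2COO- + H+
From the ICE table, Ka = [H+]²/(0.264 − [H+]) = 1.5 × 10^-5.
Since Ka ≪ C₀, [H+] ≈ √(Ka·C₀) = 1.99 × 10^-3 M.
pH = −log(1.99 × 10^-3) = 2.70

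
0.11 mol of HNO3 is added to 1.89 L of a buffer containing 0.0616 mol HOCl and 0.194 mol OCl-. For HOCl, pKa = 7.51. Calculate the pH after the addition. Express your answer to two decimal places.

pH = 7.20

Added H+ converts OCl- to HOCl: HOCl → 0.172 mol, OCl- → 0.084 mol.
pH = pKa + log(n_OCl-/n_HOCl) = 7.51 + log(0.084/0.172) = 7.51 + (-0.311)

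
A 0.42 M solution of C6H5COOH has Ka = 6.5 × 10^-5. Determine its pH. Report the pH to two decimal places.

C6H5COOH ⇌ C6H5COO- + H+
Let x = [H+] at equilibrium. Ka = x²/(0.42 − x).
Assume x ≪ 0.42: x ≈ √(6.5 × 10^-5 × 0.42) = 5.22 × 10^-3 M
(x/C₀ = 1.2% < 5%, so the approximation holds.)
pH = −log[H+] = −log(5.22 × 10^-3) = 2.28

pH = 2.28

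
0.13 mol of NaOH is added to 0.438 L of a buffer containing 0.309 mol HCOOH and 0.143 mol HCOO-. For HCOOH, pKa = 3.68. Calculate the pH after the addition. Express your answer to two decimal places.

pH = 3.86

OH- converts HCOOH to HCOO-: HCOOH → 0.179 mol, HCOO- → 0.273 mol.
pH = pKa + log([A⁻]/[HA]) = 3.68 + log(0.273/0.179) = 3.68 +0.183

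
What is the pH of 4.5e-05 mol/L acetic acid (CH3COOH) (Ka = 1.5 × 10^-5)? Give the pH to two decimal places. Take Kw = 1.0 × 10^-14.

pH = 4.71

CH3COOH ⇌ CH3COO- + H+
Ka = [H+]²/(4.5e-05 − [H+]) = 1.5 × 10^-5
Here C₀/Ka ≈ 3, so the small-[H+] approximation fails. Use the quadratic:
[H+] = [−1.5e-05 + √(1.5e-05² + 2.7e-09)]/2 = 1.95 × 10^-5 M
pH = −log[H+] = −log(1.95 × 10^-5) = 4.71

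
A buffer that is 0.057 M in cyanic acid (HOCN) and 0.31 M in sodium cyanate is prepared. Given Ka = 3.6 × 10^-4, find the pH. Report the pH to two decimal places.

pKa = −log(3.6 × 10^-4) = 3.444
Henderson–Hasselbalch: pH = pKa + log([OCN-]/[HOCN]) = 3.444 + log(0.31/0.057)
pH = 3.444 + (+0.735) = 4.18

pH = 4.18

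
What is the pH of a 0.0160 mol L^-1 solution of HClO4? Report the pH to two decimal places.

HClO4 is a strong acid and dissociates completely, so [H+] = 0.0160 M.
pH = -log(0.016) = 1.80

pH = 1.80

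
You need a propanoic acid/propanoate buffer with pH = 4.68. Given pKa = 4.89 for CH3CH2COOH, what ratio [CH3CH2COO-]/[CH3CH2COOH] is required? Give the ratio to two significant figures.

pH = pKa + log(r) ⇒ log(r) = 4.68 − 4.89 = -0.21
r = [CH3CH2COO-]/[CH3CH2COOH] = 10^(-0.21) = 0.617

ratio = 0.62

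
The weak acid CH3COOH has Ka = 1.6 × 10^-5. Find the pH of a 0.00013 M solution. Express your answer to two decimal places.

pH = 4.42

CH3COOH ⇌ CH3COO- + H+
Ka = [H+]²/(0.00013 − [H+]) = 1.6 × 10^-5
The 5% rule fails; solving [H+]² + Ka·[H+] − Ka·C₀ = 0 exactly:
[H+] = [−1.6e-05 + √(1.6e-05² + 8.32e-09)]/2 = 3.83 × 10^-5 M
pH = −log[H+] = −log(3.83 × 10^-5) = 4.42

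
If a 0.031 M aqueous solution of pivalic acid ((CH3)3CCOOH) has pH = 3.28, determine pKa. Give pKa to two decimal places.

[H+] = 10^(-3.28) = 5.25 × 10^-4 M
At equilibrium [HA] = 0.031 − 5.25 × 10^-4 = 3.05 × 10^-2 M
Ka = [H+][A-]/[HA] = (5.25 × 10^-4)² / 3.05 × 10^-2 = 9.04 × 10^-6
pKa = -log(9.04 × 10^-6) = 5.04

pKa = 5.04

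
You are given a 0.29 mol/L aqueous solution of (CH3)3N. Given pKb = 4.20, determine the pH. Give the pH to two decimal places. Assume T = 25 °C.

pH = 11.63

(CH3)3N + H2O ⇌ (CH3)3NH+ + OH-
Kb = 10^(−4.20) = 6.31 × 10^-5
Kb = [OH-]²/(0.29 − [OH-]) = 6.31 × 10^-5
Neglecting [OH-] in the denominator: [OH-] = √(6.31 × 10^-5 × 0.29) = 4.28 × 10^-3 M
Check: 1.5% ionized — well under 5%, approximation valid.
pOH = −log(4.28 × 10^-3) = 2.37; pH = 14.00 − 2.37 = 11.63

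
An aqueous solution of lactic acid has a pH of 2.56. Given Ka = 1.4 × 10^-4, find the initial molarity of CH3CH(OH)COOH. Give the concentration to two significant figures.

C₀ = 5.7 × 10^-2 M

[H+] = 10^(-2.56) = 2.75 × 10^-3 M = x
Ka = x²/(C₀ − x) ⇒ C₀ = x + x²/Ka
C₀ = 2.75 × 10^-3 + (2.75 × 10^-3)²/(1.4 × 10^-4) = 5.68 × 10^-2 M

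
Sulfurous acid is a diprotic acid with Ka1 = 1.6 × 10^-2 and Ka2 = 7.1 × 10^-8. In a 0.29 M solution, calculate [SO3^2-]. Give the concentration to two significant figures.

First ionization gives [H+] ≈ [HSO3-] = 6.06 × 10^-2 M.
Second step: Ka2 = [H+][SO3^2-]/[HSO3-] ≈ [SO3^2-] (since [H+] ≈ [HSO3-]).
So [SO3^2-] ≈ Ka2.

7.1 × 10^-8 M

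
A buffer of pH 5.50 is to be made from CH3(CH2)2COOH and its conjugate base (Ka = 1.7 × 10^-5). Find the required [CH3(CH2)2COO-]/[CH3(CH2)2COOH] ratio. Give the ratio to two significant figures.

pKa = -log(1.7 × 10^-5) = 4.770
pH = pKa + log(r) ⇒ log(r) = 5.50 − 4.770 = +0.730
r = [CH3(CH2)2COO-]/[CH3(CH2)2COOH] = 10^(+0.730) = 5.37

ratio = 5.4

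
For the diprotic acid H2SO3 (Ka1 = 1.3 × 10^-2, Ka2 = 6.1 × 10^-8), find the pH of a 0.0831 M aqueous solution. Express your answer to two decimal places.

Ka1 ≫ Ka2, so treat the first dissociation as the only significant source of H+.
Ka1 = x²/(0.0831 − x) = 1.3 × 10^-2
Solving the quadratic: x = (−Ka1 + √(Ka1² + 4·Ka1·C₀))/2 = 2.70 × 10^-2 M
pH = −log(2.70 × 10^-2) = 1.57

pH = 1.57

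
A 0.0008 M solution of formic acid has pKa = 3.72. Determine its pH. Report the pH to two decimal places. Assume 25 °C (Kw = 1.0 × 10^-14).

HCOOH ⇌ HCOO- + H+
Ka = 10^(−3.72) = 1.91 × 10^-4
From the ICE table, Ka = [H+]²/(0.0008 − [H+]) = 1.91 × 10^-4.
[H+] is not negligible relative to C₀; solve [H+]² + 0.000191·[H+] − 1.53e-07 = 0.
[H+] = (−Ka + √(Ka² + 4·Ka·C₀))/2 = 3.07 × 10^-4 M
pH = −log[H+] = −log(3.07 × 10^-4) = 3.51

pH = 3.51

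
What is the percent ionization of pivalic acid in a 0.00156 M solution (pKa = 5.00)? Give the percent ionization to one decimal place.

7.7%

(CH3)3CCOOH ⇌ (CH3)3CCOO- + H+; let x = [H+] at equilibrium.
Ka = 10^(−5.00) = 1.00 × 10^-5
Solve x² + 1e-05x − 1.56e-08 = 0 → x = 1.20 × 10^-4 M
Fraction ionized = 1.20 × 10^-4 / 0.00156 = 0.0769 → 7.7%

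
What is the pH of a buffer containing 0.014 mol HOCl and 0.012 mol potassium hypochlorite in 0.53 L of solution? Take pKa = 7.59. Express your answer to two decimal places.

pH = 7.52

Henderson–Hasselbalch: pH = pKa + log([OCl-]/[HOCl]) = 7.59 + log(0.012/0.014)
pH = 7.59 + (-0.067) = 7.52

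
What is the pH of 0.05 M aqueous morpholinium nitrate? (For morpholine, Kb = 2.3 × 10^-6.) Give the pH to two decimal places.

pH = 4.83

C4H8ONH2+ is the conjugate acid of the weak base C4H8ONH.
Ka = Kw/Kb = 1.0×10^-14 / 2.3 × 10^-6 = 4.35 × 10^-9
From the ICE table, Ka = x²/(0.05 − x) = 4.35 × 10^-9.
Assume x ≪ 0.05: x ≈ √(4.35 × 10^-9 × 0.05) = 1.47 × 10^-5 M
pH = −log[H+] = −log(1.47 × 10^-5) = 4.83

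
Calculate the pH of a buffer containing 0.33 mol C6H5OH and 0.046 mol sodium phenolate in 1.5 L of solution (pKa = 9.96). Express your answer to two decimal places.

pH = 9.10

Using pH = pKa + log([base]/[acid]) with [base]/[acid] = 0.046/0.33:
pH = 9.96 + (-0.856) = 9.10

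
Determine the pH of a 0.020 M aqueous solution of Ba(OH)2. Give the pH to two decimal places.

pH = 12.60

Ba(OH)2 is a strong base (each formula unit releases 2 OH-); [OH-] = 0.04 M.
pOH = -log(0.04) = 1.40
pH = 14.00 - 1.40 = 12.60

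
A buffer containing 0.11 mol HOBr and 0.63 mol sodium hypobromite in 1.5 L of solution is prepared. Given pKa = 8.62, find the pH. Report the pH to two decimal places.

pH = 9.38

Using pH = pKa + log([base]/[acid]) with [base]/[acid] = 0.63/0.11:
pH = 8.62 + (+0.758) = 9.38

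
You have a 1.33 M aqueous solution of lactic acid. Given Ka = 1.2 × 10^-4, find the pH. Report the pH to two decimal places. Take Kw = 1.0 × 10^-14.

CH3CH(OH)COOH ⇌ CH3CH(OH)COO- + H+
From the ICE table, Ka = x²/(1.33 − x) = 1.2 × 10^-4.
Neglecting x in the denominator: x = √(1.2 × 10^-4 × 1.33) = 1.26 × 10^-2 M
pH = −log(1.26 × 10^-2) = 1.90

pH = 1.90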